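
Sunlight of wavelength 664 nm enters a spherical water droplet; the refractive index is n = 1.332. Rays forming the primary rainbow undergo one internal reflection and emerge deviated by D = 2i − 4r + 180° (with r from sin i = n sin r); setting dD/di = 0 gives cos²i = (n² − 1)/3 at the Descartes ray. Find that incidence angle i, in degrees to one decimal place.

cos²i = (1.332² − 1)/3 = (1.77422 − 1)/3 = 0.25807.
cos i = 0.50801, so i = 59.469°.

59.5°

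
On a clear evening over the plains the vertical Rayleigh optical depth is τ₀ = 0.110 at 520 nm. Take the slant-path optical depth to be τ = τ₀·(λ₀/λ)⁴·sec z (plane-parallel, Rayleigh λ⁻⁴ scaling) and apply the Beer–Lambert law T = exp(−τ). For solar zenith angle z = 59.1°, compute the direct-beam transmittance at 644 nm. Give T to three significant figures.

0.913

sec 59.1° = 1.9473.
τ = 0.110 × (520/644)⁴ × 1.9473 = 0.110 × 0.4251 × 1.9473 = 0.0911.
T = exp(−0.0911) = 0.9130.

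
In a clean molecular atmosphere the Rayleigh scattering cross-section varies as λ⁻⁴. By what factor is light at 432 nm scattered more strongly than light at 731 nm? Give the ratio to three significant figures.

Rayleigh scattering ∝ λ⁻⁴, so the ratio of coefficients is the inverse fourth power of the wavelength ratio.
σ(432)/σ(731) = (731/432)⁴ = (1.6921)⁴ = 8.199.

8.20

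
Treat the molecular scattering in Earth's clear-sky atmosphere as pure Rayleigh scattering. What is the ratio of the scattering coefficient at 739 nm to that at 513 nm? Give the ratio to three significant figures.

Rayleigh scattering ∝ λ⁻⁴, so the ratio of coefficients is the inverse fourth power of the wavelength ratio.
σ(739)/σ(513) = (513/739)⁴ = (0.6942)⁴ = 0.2322.

0.232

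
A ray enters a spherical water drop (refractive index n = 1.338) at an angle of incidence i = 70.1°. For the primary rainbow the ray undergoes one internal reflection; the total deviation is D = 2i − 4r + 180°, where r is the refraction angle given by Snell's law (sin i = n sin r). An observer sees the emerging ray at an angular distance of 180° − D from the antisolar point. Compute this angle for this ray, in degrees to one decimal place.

sin r = sin 70.1° / 1.338 = 0.9403/1.338 = 0.7028; r = 44.65°.
D = 2·70.1° − 4·44.65° + 180° = 140.20° − 178.59° + 180° = 141.61°.
Angle from antisolar point = 180° − D = 38.39°.

38.4°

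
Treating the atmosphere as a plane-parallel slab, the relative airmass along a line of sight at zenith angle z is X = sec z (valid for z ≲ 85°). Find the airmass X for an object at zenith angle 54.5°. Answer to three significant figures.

1.72

X = sec z = 1/cos 54.5° = 1/0.5807 = 1.7221.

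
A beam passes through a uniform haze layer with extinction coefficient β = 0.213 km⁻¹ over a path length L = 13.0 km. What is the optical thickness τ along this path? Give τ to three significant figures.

τ = β·L = 0.213 × 13.0 = 2.7690.

2.77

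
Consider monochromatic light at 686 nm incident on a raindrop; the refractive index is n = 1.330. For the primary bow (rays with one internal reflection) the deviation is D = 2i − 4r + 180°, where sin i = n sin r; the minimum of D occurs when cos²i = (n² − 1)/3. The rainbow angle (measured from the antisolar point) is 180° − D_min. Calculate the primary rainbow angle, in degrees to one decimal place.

42.5°

cos²i = (1.76890 − 1)/3 = 0.25630; i = arccos(0.50626) = 59.585°.
sin r = sin 59.585°/1.330 = 0.64841; r = 40.422°.
D_min = 2·59.585° − 4·40.422° + 180° = 137.484°.
Rainbow angle = 180° − D_min = 42.516°.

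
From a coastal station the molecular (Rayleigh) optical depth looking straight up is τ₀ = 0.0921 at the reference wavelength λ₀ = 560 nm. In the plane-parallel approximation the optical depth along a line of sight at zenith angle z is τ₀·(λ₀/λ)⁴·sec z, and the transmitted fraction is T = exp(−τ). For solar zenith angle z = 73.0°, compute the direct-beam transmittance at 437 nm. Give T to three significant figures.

0.428

sec 73.0° = 3.4203.
τ = 0.0921 × (560/437)⁴ × 3.4203 = 0.0921 × 2.6967 × 3.4203 = 0.8495.
T = exp(−0.8495) = 0.4276.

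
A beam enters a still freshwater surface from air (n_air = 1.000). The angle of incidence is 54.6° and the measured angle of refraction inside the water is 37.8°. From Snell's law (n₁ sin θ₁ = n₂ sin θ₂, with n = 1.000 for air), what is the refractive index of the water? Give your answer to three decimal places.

n = sin θ_i / sin θ_r = sin 54.6° / sin 37.8° = 0.8151 / 0.6129 = 1.3299.

1.330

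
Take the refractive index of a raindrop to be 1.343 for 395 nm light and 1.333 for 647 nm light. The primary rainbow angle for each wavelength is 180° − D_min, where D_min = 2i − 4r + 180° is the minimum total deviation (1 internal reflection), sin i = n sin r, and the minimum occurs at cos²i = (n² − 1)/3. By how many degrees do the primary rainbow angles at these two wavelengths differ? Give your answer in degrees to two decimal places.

At 395 nm (n = 1.343): cos²i = 0.26788 → i = 58.830°, r = 39.577°, D_min = 139.354°, rainbow angle = 40.646°.
At 647 nm (n = 1.333): cos²i = 0.25896 → i = 59.410°, r = 40.225°, D_min = 137.922°, rainbow angle = 42.078°.
Angular width = |40.646° − 42.078°| = 1.432°.

1.43°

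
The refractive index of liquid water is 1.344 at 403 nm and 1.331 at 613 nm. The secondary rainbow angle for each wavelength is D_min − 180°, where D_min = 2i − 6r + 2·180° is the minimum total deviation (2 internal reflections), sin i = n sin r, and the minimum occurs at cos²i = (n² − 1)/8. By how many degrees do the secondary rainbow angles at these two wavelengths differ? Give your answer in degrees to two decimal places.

At 403 nm (n = 1.344): cos²i = 0.10079 → i = 71.490°, r = 44.874°, D_min = 233.733°, rainbow angle = 53.733°.
At 613 nm (n = 1.331): cos²i = 0.09645 → i = 71.907°, r = 45.575°, D_min = 230.365°, rainbow angle = 50.365°.
Angular width = |53.733° − 50.365°| = 3.368°.

3.37°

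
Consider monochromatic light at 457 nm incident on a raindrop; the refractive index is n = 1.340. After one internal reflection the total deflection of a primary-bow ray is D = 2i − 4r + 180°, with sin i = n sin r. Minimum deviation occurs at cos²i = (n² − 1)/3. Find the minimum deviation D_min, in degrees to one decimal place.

138.9°

cos²i = (1.79560 − 1)/3 = 0.26520; i = arccos(0.51498) = 59.004°.
sin r = sin 59.004°/1.340 = 0.63971; r = 39.770°.
D_min = 2·59.004° − 4·39.770° + 180° = 138.929°.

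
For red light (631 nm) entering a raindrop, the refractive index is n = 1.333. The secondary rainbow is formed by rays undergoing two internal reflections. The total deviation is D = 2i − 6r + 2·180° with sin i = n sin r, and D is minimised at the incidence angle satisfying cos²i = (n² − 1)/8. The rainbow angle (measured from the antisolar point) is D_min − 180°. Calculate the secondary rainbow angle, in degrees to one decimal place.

cos²i = (1.77689 − 1)/8 = 0.09711; i = arccos(0.31163) = 71.843°.
sin r = sin 71.843°/1.333 = 0.71283; r = 45.466°.
D_min = 2·71.843° − 6·45.466° + 360° = 230.891°.
Rainbow angle = D_min − 180° = 50.891°.

50.9°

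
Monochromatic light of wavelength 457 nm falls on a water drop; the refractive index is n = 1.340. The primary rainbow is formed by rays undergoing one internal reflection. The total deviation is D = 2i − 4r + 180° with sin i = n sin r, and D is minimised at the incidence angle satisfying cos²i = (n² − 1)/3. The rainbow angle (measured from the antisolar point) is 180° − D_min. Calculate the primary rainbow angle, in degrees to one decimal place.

41.1°

cos²i = (1.79560 − 1)/3 = 0.26520; i = arccos(0.51498) = 59.004°.
sin r = sin 59.004°/1.340 = 0.63971; r = 39.770°.
D_min = 2·59.004° − 4·39.770° + 180° = 138.929°.
Rainbow angle = 180° − D_min = 41.071°.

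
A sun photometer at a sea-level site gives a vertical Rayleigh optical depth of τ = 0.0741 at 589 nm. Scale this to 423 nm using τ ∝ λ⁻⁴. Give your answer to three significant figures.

0.279

τ(423 nm) = τ(589 nm) × (589/423)⁴ = 0.0741 × (1.3924)⁴ = 0.0741 × 3.7592 = 0.2786.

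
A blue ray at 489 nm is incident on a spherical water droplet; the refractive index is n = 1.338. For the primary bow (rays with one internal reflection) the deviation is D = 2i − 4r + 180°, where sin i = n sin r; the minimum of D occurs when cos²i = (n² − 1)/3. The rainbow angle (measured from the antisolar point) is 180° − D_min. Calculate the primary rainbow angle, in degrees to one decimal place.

cos²i = (1.79024 − 1)/3 = 0.26341; i = arccos(0.51324) = 59.120°.
sin r = sin 59.120°/1.338 = 0.64144; r = 39.899°.
D_min = 2·59.120° − 4·39.899° + 180° = 138.643°.
Rainbow angle = 180° − D_min = 41.357°.

41.4°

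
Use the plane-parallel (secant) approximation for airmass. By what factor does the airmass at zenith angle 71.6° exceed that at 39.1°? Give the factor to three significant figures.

X(71.6°)/X(39.1°) = sec 71.6° / sec 39.1° = cos 39.1° / cos 71.6° = 0.7760/0.3156 = 2.4586.

2.46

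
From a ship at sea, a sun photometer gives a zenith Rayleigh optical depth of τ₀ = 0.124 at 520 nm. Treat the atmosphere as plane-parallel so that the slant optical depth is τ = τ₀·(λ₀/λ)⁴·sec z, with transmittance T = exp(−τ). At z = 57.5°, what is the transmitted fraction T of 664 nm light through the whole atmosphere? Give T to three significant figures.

sec 57.5° = 1.8612.
τ = 0.124 × (520/664)⁴ × 1.8612 = 0.124 × 0.3761 × 1.8612 = 0.0868.
T = exp(−0.0868) = 0.9169.

0.917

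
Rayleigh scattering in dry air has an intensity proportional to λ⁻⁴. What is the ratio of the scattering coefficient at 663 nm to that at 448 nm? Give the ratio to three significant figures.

0.208

Rayleigh scattering ∝ λ⁻⁴, so the ratio of coefficients is the inverse fourth power of the wavelength ratio.
σ(663)/σ(448) = (448/663)⁴ = (0.6757)⁴ = 0.2085.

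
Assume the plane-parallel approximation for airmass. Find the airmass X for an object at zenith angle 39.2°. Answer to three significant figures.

1.29

X = sec z = 1/cos 39.2° = 1/0.7749 = 1.2904.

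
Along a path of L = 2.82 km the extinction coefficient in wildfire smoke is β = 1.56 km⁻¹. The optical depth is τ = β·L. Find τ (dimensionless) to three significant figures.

τ = β·L = 1.56 × 2.82 = 4.3992.

4.40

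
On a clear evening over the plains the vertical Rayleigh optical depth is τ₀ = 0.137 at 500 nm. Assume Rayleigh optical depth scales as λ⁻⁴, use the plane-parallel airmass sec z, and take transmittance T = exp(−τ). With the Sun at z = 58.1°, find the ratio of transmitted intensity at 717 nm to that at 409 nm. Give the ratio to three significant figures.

1.68

Airmass: sec 58.1° = 1.8924.
τ(717 nm) = 0.137 × (500/717)⁴ × 1.8924 = 0.137 × 0.2365 × 1.8924 = 0.0613.
τ(409 nm) = 0.137 × (500/409)⁴ × 1.8924 = 0.137 × 2.2335 × 1.8924 = 0.5790.
T(717)/T(409) = exp(τ_B − τ_A) = exp(0.5177) = 1.6782.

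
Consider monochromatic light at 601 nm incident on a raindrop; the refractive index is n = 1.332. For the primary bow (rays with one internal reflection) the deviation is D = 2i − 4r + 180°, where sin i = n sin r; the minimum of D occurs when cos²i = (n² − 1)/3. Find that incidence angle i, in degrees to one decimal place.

cos²i = (1.332² − 1)/3 = (1.77422 − 1)/3 = 0.25807.
cos i = 0.50801, so i = 59.469°.

59.5°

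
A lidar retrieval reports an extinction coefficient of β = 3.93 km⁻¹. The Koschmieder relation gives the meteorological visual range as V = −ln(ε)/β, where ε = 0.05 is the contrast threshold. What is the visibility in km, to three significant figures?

V = −ln(0.05) / 3.93 = 2.996 / 3.93 = 0.7623 km.

0.762 km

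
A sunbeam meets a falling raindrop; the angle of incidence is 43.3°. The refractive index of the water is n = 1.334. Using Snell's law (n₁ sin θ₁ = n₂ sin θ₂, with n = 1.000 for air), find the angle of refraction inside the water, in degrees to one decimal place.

Snell: sin θ_r = sin θ_i / n = sin 43.3° / 1.334 = 0.6858 / 1.334 = 0.5141.
θ_r = arcsin(0.5141) = 30.94°.

30.9°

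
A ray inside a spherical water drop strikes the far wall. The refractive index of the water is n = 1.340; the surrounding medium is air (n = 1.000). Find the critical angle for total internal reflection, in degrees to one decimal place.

sin θ_c = n_air / n = 1.000 / 1.340 = 0.7463.
θ_c = arcsin(0.7463) = 48.27°.

48.3°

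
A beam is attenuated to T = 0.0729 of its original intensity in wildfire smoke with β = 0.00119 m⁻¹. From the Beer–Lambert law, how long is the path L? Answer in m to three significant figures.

2200 m

Beer–Lambert: T = exp(−βL) ⇒ L = −ln(T)/β = −ln(0.0729)/0.00119 = 2.6187/0.00119 = 2201 m.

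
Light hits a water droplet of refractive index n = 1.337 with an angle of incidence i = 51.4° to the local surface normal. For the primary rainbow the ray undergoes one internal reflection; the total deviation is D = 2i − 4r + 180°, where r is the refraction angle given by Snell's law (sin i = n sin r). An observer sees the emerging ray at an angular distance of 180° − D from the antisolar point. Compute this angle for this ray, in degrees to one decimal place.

sin r = sin 51.4° / 1.337 = 0.7815/1.337 = 0.5845; r = 35.77°.
D = 2·51.4° − 4·35.77° + 180° = 102.80° − 143.08° + 180° = 139.72°.
Angle from antisolar point = 180° − D = 40.28°.

40.3°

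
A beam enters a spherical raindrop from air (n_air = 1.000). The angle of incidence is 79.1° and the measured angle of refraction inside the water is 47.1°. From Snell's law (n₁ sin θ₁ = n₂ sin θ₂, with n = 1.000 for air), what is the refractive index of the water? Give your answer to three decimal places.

1.340

n = sin θ_i / sin θ_r = sin 79.1° / sin 47.1° = 0.9820 / 0.7325 = 1.3405.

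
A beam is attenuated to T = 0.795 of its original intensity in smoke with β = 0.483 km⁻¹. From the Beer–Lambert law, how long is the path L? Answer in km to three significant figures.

0.475 km

Beer–Lambert: T = exp(−βL) ⇒ L = −ln(T)/β = −ln(0.795)/0.483 = 0.2294/0.483 = 0.475 km.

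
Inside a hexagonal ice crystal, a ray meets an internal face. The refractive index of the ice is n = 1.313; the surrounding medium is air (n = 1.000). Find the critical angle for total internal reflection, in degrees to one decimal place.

49.6°

sin θ_c = n_air / n = 1.000 / 1.313 = 0.7616.
θ_c = arcsin(0.7616) = 49.61°.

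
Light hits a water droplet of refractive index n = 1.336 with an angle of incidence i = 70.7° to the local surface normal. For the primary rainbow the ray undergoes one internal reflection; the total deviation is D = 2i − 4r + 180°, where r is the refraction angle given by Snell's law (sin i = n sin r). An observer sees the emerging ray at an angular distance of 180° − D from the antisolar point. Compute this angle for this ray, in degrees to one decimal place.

sin r = sin 70.7° / 1.336 = 0.9438/1.336 = 0.7064; r = 44.95°.
D = 2·70.7° − 4·44.95° + 180° = 141.40° − 179.78° + 180° = 141.62°.
Angle from antisolar point = 180° − D = 38.38°.

38.4°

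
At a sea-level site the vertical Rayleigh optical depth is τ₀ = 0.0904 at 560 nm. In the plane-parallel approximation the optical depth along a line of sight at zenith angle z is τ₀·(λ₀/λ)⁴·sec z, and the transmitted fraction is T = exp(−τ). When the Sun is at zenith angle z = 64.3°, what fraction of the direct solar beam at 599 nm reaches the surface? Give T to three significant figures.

0.853

sec 64.3° = 2.3060.
τ = 0.0904 × (560/599)⁴ × 2.3060 = 0.0904 × 0.7639 × 2.3060 = 0.1592.
T = exp(−0.1592) = 0.8528.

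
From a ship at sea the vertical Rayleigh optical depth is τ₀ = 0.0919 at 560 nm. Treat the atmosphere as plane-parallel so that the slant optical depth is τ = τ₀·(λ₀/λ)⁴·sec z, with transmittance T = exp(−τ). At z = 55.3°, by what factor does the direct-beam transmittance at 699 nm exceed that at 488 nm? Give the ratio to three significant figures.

Airmass: sec 55.3° = 1.7566.
τ(699 nm) = 0.0919 × (560/699)⁴ × 1.7566 = 0.0919 × 0.4119 × 1.7566 = 0.0665.
τ(488 nm) = 0.0919 × (560/488)⁴ × 1.7566 = 0.0919 × 1.7341 × 1.7566 = 0.2799.
T(699)/T(488) = exp(τ_B − τ_A) = exp(0.2134) = 1.2379.

1.24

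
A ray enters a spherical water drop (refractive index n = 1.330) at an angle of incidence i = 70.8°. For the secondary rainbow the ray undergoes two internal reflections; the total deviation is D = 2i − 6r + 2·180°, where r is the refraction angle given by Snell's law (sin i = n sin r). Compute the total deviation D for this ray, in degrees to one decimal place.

sin r = sin 70.8° / 1.330 = 0.9444/1.330 = 0.7101; r = 45.24°.
D = 2·70.8° − 6·45.24° + 2·180° = 141.60° − 271.44° + 360° = 230.16°.

230.2°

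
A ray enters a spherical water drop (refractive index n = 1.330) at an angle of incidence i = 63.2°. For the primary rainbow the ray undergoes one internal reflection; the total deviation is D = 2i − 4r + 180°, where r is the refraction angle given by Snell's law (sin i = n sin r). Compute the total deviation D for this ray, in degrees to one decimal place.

137.8°

sin r = sin 63.2° / 1.330 = 0.8926/1.330 = 0.6711; r = 42.15°.
D = 2·63.2° − 4·42.15° + 180° = 126.40° − 168.61° + 180° = 137.79°.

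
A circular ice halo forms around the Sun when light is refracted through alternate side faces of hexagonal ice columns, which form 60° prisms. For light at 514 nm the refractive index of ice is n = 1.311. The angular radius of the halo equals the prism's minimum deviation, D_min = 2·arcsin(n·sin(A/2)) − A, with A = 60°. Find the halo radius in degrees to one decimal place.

21.9°

n·sin(A/2) = 1.311 × sin 30° = 1.311 × 0.5000 = 0.6555.
D_min = 2·arcsin(0.6555) − 60° = 2 × 40.958° − 60° = 21.915°.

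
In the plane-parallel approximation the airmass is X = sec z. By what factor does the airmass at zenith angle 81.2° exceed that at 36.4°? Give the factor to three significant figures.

5.26

X(81.2°)/X(36.4°) = sec 81.2° / sec 36.4° = cos 36.4° / cos 81.2° = 0.8049/0.1530 = 5.2612.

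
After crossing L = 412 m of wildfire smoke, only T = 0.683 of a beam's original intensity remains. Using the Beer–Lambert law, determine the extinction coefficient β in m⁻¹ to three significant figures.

Beer–Lambert: T = exp(−βL) ⇒ β = −ln(T)/L = −ln(0.683)/412 = 0.3813/412 = 0.0009254 m⁻¹.

0.000925 m⁻¹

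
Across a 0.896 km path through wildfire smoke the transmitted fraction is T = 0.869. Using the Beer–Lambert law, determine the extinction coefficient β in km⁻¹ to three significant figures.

Beer–Lambert: T = exp(−βL) ⇒ β = −ln(T)/L = −ln(0.869)/0.896 = 0.1404/0.896 = 0.1567 km⁻¹.

0.157 km⁻¹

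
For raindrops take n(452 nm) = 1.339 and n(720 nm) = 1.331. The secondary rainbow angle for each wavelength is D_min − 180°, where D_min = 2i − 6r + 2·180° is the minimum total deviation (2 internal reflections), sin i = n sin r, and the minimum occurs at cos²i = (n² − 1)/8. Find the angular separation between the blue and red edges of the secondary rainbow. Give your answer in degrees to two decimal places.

At 452 nm (n = 1.339): cos²i = 0.09912 → i = 71.650°, r = 45.141°, D_min = 232.451°, rainbow angle = 52.451°.
At 720 nm (n = 1.331): cos²i = 0.09645 → i = 71.907°, r = 45.575°, D_min = 230.365°, rainbow angle = 50.365°.
Angular width = |52.451° − 50.365°| = 2.086°.

2.09°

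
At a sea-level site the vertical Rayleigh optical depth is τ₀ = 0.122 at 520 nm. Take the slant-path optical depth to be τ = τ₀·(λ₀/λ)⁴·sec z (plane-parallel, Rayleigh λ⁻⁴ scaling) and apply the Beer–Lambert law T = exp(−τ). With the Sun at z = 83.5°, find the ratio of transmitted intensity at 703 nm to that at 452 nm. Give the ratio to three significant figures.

Airmass: sec 83.5° = 8.8337.
τ(703 nm) = 0.122 × (520/703)⁴ × 8.8337 = 0.122 × 0.2994 × 8.8337 = 0.3226.
τ(452 nm) = 0.122 × (520/452)⁴ × 8.8337 = 0.122 × 1.7517 × 8.8337 = 1.8878.
T(703)/T(452) = exp(τ_B − τ_A) = exp(1.5652) = 4.7836.

4.78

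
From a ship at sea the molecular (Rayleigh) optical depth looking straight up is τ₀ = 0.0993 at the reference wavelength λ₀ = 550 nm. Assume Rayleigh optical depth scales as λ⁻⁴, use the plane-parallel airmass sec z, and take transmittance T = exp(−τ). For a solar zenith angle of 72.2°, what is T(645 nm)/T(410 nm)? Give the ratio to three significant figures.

Airmass: sec 72.2° = 3.2712.
τ(645 nm) = 0.0993 × (550/645)⁴ × 3.2712 = 0.0993 × 0.5287 × 3.2712 = 0.1717.
τ(410 nm) = 0.0993 × (550/410)⁴ × 3.2712 = 0.0993 × 3.2383 × 3.2712 = 1.0519.
T(645)/T(410) = exp(τ_B − τ_A) = exp(0.8802) = 2.4113.

2.41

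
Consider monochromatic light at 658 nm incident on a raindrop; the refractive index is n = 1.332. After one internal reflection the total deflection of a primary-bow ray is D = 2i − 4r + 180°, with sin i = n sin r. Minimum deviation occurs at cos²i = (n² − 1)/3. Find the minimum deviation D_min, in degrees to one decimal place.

137.8°

cos²i = (1.77422 − 1)/3 = 0.25807; i = arccos(0.50801) = 59.469°.
sin r = sin 59.469°/1.332 = 0.64666; r = 40.290°.
D_min = 2·59.469° − 4·40.290° + 180° = 137.776°.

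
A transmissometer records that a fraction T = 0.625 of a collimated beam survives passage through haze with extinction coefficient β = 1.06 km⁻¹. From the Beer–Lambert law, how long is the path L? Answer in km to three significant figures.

Beer–Lambert: T = exp(−βL) ⇒ L = −ln(T)/β = −ln(0.625)/1.06 = 0.4700/1.06 = 0.4434 km.

0.443 km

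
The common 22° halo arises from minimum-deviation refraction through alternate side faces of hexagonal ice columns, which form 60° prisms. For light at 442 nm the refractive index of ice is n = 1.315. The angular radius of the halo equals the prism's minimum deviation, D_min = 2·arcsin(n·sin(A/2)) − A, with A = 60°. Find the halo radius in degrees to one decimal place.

22.2°

n·sin(A/2) = 1.315 × sin 30° = 1.315 × 0.5000 = 0.6575.
D_min = 2·arcsin(0.6575) − 60° = 2 × 41.109° − 60° = 22.219°.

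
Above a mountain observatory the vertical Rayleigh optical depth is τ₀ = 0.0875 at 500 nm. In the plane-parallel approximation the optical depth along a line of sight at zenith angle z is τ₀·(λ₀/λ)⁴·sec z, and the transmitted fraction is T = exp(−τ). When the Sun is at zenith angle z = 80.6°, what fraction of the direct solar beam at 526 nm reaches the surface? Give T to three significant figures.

0.646

sec 80.6° = 6.1227.
τ = 0.0875 × (500/526)⁴ × 6.1227 = 0.0875 × 0.8165 × 6.1227 = 0.4374.
T = exp(−0.4374) = 0.6457.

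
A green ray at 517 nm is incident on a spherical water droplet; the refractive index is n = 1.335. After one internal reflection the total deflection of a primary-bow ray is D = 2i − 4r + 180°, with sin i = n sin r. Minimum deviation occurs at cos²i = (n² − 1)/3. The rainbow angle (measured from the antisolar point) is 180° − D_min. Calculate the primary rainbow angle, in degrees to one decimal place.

cos²i = (1.78222 − 1)/3 = 0.26074; i = arccos(0.51063) = 59.294°.
sin r = sin 59.294°/1.335 = 0.64405; r = 40.094°.
D_min = 2·59.294° − 4·40.094° + 180° = 138.212°.
Rainbow angle = 180° − D_min = 41.788°.

41.8°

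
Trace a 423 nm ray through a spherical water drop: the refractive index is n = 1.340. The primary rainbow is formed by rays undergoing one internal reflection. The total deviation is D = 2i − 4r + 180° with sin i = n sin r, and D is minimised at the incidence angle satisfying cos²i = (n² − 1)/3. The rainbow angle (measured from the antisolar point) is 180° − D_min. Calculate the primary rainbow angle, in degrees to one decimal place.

cos²i = (1.79560 − 1)/3 = 0.26520; i = arccos(0.51498) = 59.004°.
sin r = sin 59.004°/1.340 = 0.63971; r = 39.770°.
D_min = 2·59.004° − 4·39.770° + 180° = 138.929°.
Rainbow angle = 180° − D_min = 41.071°.

41.1°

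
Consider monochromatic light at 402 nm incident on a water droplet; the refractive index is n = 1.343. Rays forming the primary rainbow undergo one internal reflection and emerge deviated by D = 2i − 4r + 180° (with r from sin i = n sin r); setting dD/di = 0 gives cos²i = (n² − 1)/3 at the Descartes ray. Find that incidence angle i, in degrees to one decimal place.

58.8°

cos²i = (1.343² − 1)/3 = (1.80365 − 1)/3 = 0.26788.
cos i = 0.51757, so i = 58.830°.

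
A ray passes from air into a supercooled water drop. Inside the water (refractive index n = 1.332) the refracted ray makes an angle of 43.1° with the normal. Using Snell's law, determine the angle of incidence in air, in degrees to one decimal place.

65.5°

Snell: sin θ_i = n · sin θ_r = 1.332 × sin 43.1° = 1.332 × 0.6833 = 0.9101.
θ_i = arcsin(0.9101) = 65.52°.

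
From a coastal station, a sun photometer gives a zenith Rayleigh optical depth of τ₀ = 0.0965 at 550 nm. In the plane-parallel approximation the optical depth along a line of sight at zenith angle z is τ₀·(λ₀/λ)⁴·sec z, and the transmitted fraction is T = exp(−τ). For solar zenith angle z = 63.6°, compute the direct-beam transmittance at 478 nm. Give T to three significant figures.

sec 63.6° = 2.2490.
τ = 0.0965 × (550/478)⁴ × 2.2490 = 0.0965 × 1.7528 × 2.2490 = 0.3804.
T = exp(−0.3804) = 0.6836.

0.684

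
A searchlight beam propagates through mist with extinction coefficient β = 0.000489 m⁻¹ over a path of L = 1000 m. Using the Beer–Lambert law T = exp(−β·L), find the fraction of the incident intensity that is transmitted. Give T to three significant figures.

τ = β·L = 0.000489 × 1000 = 0.4890.
T = exp(−0.4890) = 0.6132.

0.613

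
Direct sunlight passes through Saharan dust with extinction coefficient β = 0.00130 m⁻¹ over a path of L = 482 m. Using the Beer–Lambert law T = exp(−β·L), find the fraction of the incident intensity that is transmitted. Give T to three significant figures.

τ = β·L = 0.00130 × 482 = 0.6266.
T = exp(−0.6266) = 0.5344.

0.534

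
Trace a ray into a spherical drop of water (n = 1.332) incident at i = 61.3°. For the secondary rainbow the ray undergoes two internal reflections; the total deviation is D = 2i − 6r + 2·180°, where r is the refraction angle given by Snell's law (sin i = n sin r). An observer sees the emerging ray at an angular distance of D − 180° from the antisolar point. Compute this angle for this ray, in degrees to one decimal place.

sin r = sin 61.3° / 1.332 = 0.8771/1.332 = 0.6585; r = 41.19°.
D = 2·61.3° − 6·41.19° + 2·180° = 122.60° − 247.12° + 360° = 235.48°.
Angle from antisolar point = D − 180° = 55.48°.

55.5°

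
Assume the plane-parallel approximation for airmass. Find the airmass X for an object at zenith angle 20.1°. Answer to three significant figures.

1.06

X = sec z = 1/cos 20.1° = 1/0.9391 = 1.0649.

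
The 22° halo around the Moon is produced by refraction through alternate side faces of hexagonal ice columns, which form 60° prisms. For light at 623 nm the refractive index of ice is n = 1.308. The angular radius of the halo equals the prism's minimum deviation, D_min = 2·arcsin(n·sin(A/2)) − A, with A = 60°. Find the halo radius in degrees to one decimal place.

21.7°

n·sin(A/2) = 1.308 × sin 30° = 1.308 × 0.5000 = 0.6540.
D_min = 2·arcsin(0.6540) − 60° = 2 × 40.844° − 60° = 21.688°.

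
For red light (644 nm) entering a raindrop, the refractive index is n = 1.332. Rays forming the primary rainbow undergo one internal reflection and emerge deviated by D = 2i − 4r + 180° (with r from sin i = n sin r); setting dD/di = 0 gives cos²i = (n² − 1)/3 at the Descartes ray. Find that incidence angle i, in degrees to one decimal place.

59.5°

cos²i = (1.332² − 1)/3 = (1.77422 − 1)/3 = 0.25807.
cos i = 0.50801, so i = 59.469°.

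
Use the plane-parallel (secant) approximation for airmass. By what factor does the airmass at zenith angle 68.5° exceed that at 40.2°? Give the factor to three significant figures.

2.08

X(68.5°)/X(40.2°) = sec 68.5° / sec 40.2° = cos 40.2° / cos 68.5° = 0.7638/0.3665 = 2.0840.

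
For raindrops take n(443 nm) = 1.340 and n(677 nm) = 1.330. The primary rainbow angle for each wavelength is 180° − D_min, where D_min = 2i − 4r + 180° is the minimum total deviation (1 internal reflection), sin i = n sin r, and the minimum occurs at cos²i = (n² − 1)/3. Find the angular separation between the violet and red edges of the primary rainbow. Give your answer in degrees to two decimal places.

At 443 nm (n = 1.340): cos²i = 0.26520 → i = 59.004°, r = 39.770°, D_min = 138.929°, rainbow angle = 41.071°.
At 677 nm (n = 1.330): cos²i = 0.25630 → i = 59.585°, r = 40.422°, D_min = 137.484°, rainbow angle = 42.516°.
Angular width = |41.071° − 42.516°| = 1.445°.

1.45°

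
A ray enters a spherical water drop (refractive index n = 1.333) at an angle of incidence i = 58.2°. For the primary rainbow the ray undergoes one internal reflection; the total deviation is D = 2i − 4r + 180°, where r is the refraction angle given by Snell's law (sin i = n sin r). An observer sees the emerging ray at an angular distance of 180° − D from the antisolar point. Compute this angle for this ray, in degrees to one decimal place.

42.0°

sin r = sin 58.2° / 1.333 = 0.8499/1.333 = 0.6376; r = 39.61°.
D = 2·58.2° − 4·39.61° + 180° = 116.40° − 158.45° + 180° = 137.95°.
Angle from antisolar point = 180° − D = 42.05°.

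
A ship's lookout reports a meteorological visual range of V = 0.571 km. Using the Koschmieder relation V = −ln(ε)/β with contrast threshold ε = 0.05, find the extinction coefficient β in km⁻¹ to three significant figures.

β = −ln(0.05) / V = 2.996 / 0.571 = 5.2465 km⁻¹.

5.25 km⁻¹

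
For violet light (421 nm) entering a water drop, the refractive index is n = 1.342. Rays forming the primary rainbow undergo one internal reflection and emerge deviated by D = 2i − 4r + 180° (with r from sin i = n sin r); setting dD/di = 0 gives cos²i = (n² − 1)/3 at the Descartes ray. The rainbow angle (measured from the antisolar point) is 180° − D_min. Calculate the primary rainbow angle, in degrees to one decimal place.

40.8°

cos²i = (1.80096 − 1)/3 = 0.26699; i = arccos(0.51671) = 58.888°.
sin r = sin 58.888°/1.342 = 0.63797; r = 39.641°.
D_min = 2·58.888° − 4·39.641° + 180° = 139.213°.
Rainbow angle = 180° − D_min = 40.787°.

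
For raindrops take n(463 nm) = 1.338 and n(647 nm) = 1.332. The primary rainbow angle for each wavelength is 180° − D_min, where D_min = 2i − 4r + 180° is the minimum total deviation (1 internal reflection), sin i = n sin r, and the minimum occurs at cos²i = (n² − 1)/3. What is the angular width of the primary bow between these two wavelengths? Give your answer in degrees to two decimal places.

0.87°

At 463 nm (n = 1.338): cos²i = 0.26341 → i = 59.120°, r = 39.899°, D_min = 138.643°, rainbow angle = 41.357°.
At 647 nm (n = 1.332): cos²i = 0.25807 → i = 59.469°, r = 40.290°, D_min = 137.776°, rainbow angle = 42.224°.
Angular width = |41.357° − 42.224°| = 0.867°.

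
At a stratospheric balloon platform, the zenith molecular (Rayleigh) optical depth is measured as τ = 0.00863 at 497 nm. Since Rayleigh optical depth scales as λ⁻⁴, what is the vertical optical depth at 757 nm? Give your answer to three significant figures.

0.00160

τ(757 nm) = τ(497 nm) × (497/757)⁴ = 0.00863 × (0.6565)⁴ = 0.00863 × 0.1858 = 0.0016.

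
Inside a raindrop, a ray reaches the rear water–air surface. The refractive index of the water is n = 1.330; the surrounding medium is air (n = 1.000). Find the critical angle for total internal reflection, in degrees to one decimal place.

48.8°

sin θ_c = n_air / n = 1.000 / 1.330 = 0.7519.
θ_c = arcsin(0.7519) = 48.75°.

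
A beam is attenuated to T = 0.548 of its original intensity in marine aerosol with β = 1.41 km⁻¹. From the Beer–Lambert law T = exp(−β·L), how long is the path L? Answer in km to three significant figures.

0.427 km

Beer–Lambert: T = exp(−βL) ⇒ L = −ln(T)/β = −ln(0.548)/1.41 = 0.6015/1.41 = 0.4266 km.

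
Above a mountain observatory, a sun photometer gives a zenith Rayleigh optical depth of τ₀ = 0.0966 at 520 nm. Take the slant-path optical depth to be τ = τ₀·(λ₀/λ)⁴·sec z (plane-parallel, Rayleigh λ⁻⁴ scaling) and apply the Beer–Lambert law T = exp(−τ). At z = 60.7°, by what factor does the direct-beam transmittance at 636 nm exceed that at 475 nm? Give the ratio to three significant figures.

1.22

Airmass: sec 60.7° = 2.0434.
τ(636 nm) = 0.0966 × (520/636)⁴ × 2.0434 = 0.0966 × 0.4469 × 2.0434 = 0.0882.
τ(475 nm) = 0.0966 × (520/475)⁴ × 2.0434 = 0.0966 × 1.4363 × 2.0434 = 0.2835.
T(636)/T(475) = exp(τ_B − τ_A) = exp(0.1953) = 1.2157.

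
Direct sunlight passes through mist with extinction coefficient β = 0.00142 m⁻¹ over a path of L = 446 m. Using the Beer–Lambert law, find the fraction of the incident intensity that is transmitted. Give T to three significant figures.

τ = β·L = 0.00142 × 446 = 0.6333.
T = exp(−0.6333) = 0.5308.

0.531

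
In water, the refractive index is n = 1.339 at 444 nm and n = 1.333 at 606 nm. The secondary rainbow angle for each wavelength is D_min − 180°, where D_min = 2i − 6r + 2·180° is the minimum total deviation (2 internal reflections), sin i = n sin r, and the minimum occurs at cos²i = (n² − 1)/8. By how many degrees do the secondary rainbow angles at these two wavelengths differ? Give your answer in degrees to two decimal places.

At 444 nm (n = 1.339): cos²i = 0.09912 → i = 71.650°, r = 45.141°, D_min = 232.451°, rainbow angle = 52.451°.
At 606 nm (n = 1.333): cos²i = 0.09711 → i = 71.843°, r = 45.466°, D_min = 230.891°, rainbow angle = 50.891°.
Angular width = |52.451° − 50.891°| = 1.560°.

1.56°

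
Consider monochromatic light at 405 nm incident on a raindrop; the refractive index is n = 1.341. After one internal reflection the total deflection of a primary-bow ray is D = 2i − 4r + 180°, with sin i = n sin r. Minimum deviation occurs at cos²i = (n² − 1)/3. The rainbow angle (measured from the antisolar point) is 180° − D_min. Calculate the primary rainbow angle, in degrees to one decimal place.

cos²i = (1.79828 − 1)/3 = 0.26609; i = arccos(0.51584) = 58.946°.
sin r = sin 58.946°/1.341 = 0.63884; r = 39.705°.
D_min = 2·58.946° − 4·39.705° + 180° = 139.071°.
Rainbow angle = 180° − D_min = 40.929°.

40.9°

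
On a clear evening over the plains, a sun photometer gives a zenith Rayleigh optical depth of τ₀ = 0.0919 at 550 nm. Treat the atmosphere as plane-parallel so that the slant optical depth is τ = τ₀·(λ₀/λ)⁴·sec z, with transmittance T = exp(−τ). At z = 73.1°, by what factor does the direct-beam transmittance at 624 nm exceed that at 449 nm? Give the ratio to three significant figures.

Airmass: sec 73.1° = 3.4399.
τ(624 nm) = 0.0919 × (550/624)⁴ × 3.4399 = 0.0919 × 0.6035 × 3.4399 = 0.1908.
τ(449 nm) = 0.0919 × (550/449)⁴ × 3.4399 = 0.0919 × 2.2515 × 3.4399 = 0.7118.
T(624)/T(449) = exp(τ_B − τ_A) = exp(0.5210) = 1.6836.

1.68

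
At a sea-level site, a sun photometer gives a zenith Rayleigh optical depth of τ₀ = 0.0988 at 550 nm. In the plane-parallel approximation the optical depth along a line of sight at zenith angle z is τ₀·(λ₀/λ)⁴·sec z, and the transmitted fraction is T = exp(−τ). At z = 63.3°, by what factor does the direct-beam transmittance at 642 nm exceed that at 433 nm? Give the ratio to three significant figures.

1.57

Airmass: sec 63.3° = 2.2256.
τ(642 nm) = 0.0988 × (550/642)⁴ × 2.2256 = 0.0988 × 0.5387 × 2.2256 = 0.1184.
τ(433 nm) = 0.0988 × (550/433)⁴ × 2.2256 = 0.0988 × 2.6031 × 2.2256 = 0.5724.
T(642)/T(433) = exp(τ_B − τ_A) = exp(0.4540) = 1.5745.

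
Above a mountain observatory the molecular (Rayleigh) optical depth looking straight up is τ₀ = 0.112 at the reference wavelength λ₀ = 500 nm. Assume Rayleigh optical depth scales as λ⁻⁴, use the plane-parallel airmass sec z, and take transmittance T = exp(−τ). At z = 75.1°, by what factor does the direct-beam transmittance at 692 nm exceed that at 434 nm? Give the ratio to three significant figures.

Airmass: sec 75.1° = 3.8890.
τ(692 nm) = 0.112 × (500/692)⁴ × 3.8890 = 0.112 × 0.2726 × 3.8890 = 0.1187.
τ(434 nm) = 0.112 × (500/434)⁴ × 3.8890 = 0.112 × 1.7617 × 3.8890 = 0.7673.
T(692)/T(434) = exp(τ_B − τ_A) = exp(0.6486) = 1.9129.

1.91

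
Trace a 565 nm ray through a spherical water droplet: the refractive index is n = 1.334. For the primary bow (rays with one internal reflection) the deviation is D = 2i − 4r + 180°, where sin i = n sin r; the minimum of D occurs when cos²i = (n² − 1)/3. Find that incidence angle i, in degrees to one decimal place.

59.4°

cos²i = (1.334² − 1)/3 = (1.77956 − 1)/3 = 0.25985.
cos i = 0.50976, so i = 59.352°.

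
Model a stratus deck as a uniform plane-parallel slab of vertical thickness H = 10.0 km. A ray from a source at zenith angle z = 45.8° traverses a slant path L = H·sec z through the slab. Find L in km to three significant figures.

sec z = 1/cos 45.8° = 1.4344.
L = 10.0 × 1.4344 = 14.344 km.

14.3 km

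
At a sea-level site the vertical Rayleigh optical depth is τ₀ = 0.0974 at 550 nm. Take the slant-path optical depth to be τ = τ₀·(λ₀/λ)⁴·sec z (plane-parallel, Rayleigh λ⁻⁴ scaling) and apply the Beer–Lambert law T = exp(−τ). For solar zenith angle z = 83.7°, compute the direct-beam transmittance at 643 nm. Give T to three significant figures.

0.622

sec 83.7° = 9.1129.
τ = 0.0974 × (550/643)⁴ × 9.1129 = 0.0974 × 0.5353 × 9.1129 = 0.4751.
T = exp(−0.4751) = 0.6218.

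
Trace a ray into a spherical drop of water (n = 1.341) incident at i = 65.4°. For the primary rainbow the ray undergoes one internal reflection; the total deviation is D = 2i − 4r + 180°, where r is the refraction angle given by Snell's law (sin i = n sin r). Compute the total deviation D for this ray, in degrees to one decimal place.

140.0°

sin r = sin 65.4° / 1.341 = 0.9092/1.341 = 0.6780; r = 42.69°.
D = 2·65.4° − 4·42.69° + 180° = 130.80° − 170.76° + 180° = 140.04°.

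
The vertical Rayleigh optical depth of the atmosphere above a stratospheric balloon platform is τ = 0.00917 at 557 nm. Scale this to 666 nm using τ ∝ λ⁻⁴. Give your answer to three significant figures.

τ(666 nm) = τ(557 nm) × (557/666)⁴ = 0.00917 × (0.8363)⁴ = 0.00917 × 0.4892 = 0.0045.

0.00449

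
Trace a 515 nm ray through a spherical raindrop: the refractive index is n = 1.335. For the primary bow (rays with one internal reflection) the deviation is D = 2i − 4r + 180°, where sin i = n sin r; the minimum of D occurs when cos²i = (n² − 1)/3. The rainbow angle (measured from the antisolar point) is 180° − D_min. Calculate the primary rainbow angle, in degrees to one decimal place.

cos²i = (1.78222 − 1)/3 = 0.26074; i = arccos(0.51063) = 59.294°.
sin r = sin 59.294°/1.335 = 0.64405; r = 40.094°.
D_min = 2·59.294° − 4·40.094° + 180° = 138.212°.
Rainbow angle = 180° − D_min = 41.788°.

41.8°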